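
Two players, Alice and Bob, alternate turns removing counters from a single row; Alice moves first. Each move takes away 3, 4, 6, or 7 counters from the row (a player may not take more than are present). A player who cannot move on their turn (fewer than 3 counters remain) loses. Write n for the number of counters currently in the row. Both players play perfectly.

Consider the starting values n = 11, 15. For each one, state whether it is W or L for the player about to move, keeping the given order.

Positions with no move are L. A position that does have a move is losing for the player to move precisely when every available move leads to a winning position for the opponent. Fill in the labels:
n=0: no move → L
n=1: no move → L
n=2: no move → L
n=3: can move to 0, which is L ⇒ W
n=4: can move to 1, which is L ⇒ W
n=5: can move to 2, which is L ⇒ W
n=6: can move to 2, which is L ⇒ W
n=7: can move to 1, which is L ⇒ W
n=8: can move to 2, which is L ⇒ W
n=9: can move to 2, which is L ⇒ W
n=10: moves to 7(W), 6(W), 4(W), 3(W); every one is W ⇒ L
n=11: moves to 8(W), 7(W), 5(W), 4(W); every one is W ⇒ L
n=12: moves to 9(W), 8(W), 6(W), 5(W); every one is W ⇒ L
n=13: can move to 10, which is L ⇒ W
n=14: can move to 11, which is L ⇒ W
n=15: can move to 12, which is L ⇒ W

11: L, 15: W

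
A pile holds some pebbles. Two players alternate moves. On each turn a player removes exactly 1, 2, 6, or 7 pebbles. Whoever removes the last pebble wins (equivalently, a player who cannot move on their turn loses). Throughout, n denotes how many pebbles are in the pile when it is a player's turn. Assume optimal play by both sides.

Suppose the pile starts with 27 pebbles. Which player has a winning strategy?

The second player wins.

Build the W/L table. Terminal = L. A non-terminal position is W if it has a move to some L; otherwise it is L.
n=0: no move → L
n=1: →0(L), so W
n=2: →0(L), so W
n=3: →2(W), 1(W) — all W, so L
n=4: →3(L), so W
n=5: →3(L), so W
n=6: →0(L), so W
n=7: →0(L), so W
n=8: →7(W), 6(W), 2(W), 1(W) — all W, so L
n=9: →8(L), so W
n=10: →8(L), so W
n=11: →10(W), 9(W), 5(W), 4(W) — all W, so L
n=12: →11(L), so W
n=13: →11(L), so W
n=14: →8(L), so W
n=15: →8(L), so W
n=16: →15(W), 14(W), 10(W), 9(W) — all W, so L
n=17: →16(L), so W
n=18: →16(L), so W
n=19: →18(W), 17(W), 13(W), 12(W) — all W, so L
n=20: →19(L), so W
n=21: →19(L), so W
n=22: →16(L), so W
n=23: →16(L), so W
n=24: →23(W), 22(W), 18(W), 17(W) — all W, so L
n=25: →24(L), so W
n=26: →24(L), so W
n=27: →26(W), 25(W), 21(W), 20(W) — all W, so L
The starting position 27 is L: whatever the player to move does, the opponent receives a W position.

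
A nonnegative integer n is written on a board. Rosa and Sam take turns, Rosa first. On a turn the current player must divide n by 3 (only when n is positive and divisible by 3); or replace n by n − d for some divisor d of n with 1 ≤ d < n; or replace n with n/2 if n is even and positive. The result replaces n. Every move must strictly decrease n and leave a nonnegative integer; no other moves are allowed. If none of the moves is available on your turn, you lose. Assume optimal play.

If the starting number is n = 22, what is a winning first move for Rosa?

Move to 11.

Compute win/loss labels from the base case upward. A position with no move is L. Any other position is W if it can reach an L in one move, else L.
n=0: no move → L
n=1: no move → L
n=2: can move to 1, which is L ⇒ W
n=3: can move to 1, which is L ⇒ W
n=4: moves to 2(W), 3(W); every one is W ⇒ L
n=5: can move to 4, which is L ⇒ W
n=6: can move to 4, which is L ⇒ W
n=7: the only move is to 6(W), a W ⇒ L
n=8: can move to 4, which is L ⇒ W
n=9: moves to 3(W), 6(W), 8(W); every one is W ⇒ L
n=10: can move to 9, which is L ⇒ W
n=11: the only move is to 10(W), a W ⇒ L
n=12: can move to 4, which is L ⇒ W
n=13: the only move is to 12(W), a W ⇒ L
n=14: can move to 7, which is L ⇒ W
n=15: moves to 5(W), 10(W), 12(W), 14(W); every one is W ⇒ L
n=16: can move to 15, which is L ⇒ W
n=17: the only move is to 16(W), a W ⇒ L
n=18: can move to 9, which is L ⇒ W
n=19: the only move is to 18(W), a W ⇒ L
n=20: can move to 15, which is L ⇒ W
n=21: can move to 7, which is L ⇒ W
n=22: can move to 11, which is L ⇒ W
From 22, the L positions reachable in one move are: 11.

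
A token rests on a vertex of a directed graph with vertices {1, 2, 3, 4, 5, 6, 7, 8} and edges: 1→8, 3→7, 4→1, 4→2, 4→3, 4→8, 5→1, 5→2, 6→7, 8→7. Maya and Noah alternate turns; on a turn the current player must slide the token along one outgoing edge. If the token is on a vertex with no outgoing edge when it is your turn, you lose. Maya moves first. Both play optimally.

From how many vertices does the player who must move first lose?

3

Label each position W (a win for the player to move) or L (a loss). A position with no legal move is L; any other position is W exactly when some move reaches an L, and L when every move reaches a W.
Every edge goes from a vertex to one that appears earlier in the order 7, 2, 8, 1, 5, 3, 4, 6, so processing vertices in that order labels each vertex after all of its successors.
7: no outgoing edge → L
2: no outgoing edge → L
8: →7(L), so W
1: →8(W) only, which is W, so L
5: →1(L), so W
3: →7(L), so W
4: →1(L), so W
6: →7(L), so W
The L vertices are 1, 2, 7; that is 3 in all.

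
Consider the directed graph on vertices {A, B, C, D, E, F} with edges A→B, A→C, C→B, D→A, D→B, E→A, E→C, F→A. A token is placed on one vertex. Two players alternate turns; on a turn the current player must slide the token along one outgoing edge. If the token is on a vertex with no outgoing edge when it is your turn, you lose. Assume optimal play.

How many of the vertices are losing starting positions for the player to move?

3

Classify positions by backward induction: terminal positions (no move available) are L. From any other position, the mover wins iff some move reaches an L.
Every edge goes from a vertex to one that appears earlier in the order B, C, A, F, E, D, so processing vertices in that order labels each vertex after all of its successors.
B: no outgoing edge → L
C: can move to B, which is L ⇒ W
A: can move to B, which is L ⇒ W
F: the only move is to A(W), a W ⇒ L
E: moves to A(W), C(W); every one is W ⇒ L
D: can move to B, which is L ⇒ W
The L vertices are B, E, F; that is 3 in all.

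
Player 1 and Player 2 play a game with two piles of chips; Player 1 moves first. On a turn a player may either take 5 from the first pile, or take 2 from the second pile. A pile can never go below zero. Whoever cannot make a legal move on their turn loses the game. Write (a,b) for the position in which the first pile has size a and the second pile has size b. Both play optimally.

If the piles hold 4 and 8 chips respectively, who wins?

Player 2 wins.

Use the standard recursion: the mover loses at a terminal position; elsewhere, the mover wins exactly when some move hands the opponent an L position.
No move ever increases a pile, so every position that can arise here has a ≤ 4 and b ≤ 8; it is enough to label the cells with 0 ≤ a ≤ 4 and 0 ≤ b ≤ 8.
Every move lowers a or b (never raises either), so fill the grid row by row in increasing a, and left to right within a row: each cell's successors are then already labelled.
      b=0  b=1  b=2  b=3  b=4  b=5  b=6  b=7  b=8
a=0:    L    L    W    W    L    L    W    W    L
a=1:    L    L    W    W    L    L    W    W    L
a=2:    L    L    W    W    L    L    W    W    L
a=3:    L    L    W    W    L    L    W    W    L
a=4:    L    L    W    W    L    L    W    W    L
Cells with no legal move (terminal, hence L): (0,0), (0,1), (1,0), (1,1), (2,0), (2,1), (3,0), (3,1), (4,0), (4,1).
The remaining L cells, each justified by listing all of its moves:
(0,4): L (sole option (0,2)(W) is W)
(0,5): L (sole option (0,3)(W) is W)
(0,8): L (sole option (0,6)(W) is W)
(1,4): L (sole option (1,2)(W) is W)
(1,5): L (sole option (1,3)(W) is W)
(1,8): L (sole option (1,6)(W) is W)
(2,4): L (sole option (2,2)(W) is W)
(2,5): L (sole option (2,3)(W) is W)
(2,8): L (sole option (2,6)(W) is W)
(3,4): L (sole option (3,2)(W) is W)
(3,5): L (sole option (3,3)(W) is W)
(3,8): L (sole option (3,6)(W) is W)
(4,4): L (sole option (4,2)(W) is W)
(4,5): L (sole option (4,3)(W) is W)
(4,8): L (sole option (4,6)(W) is W)
Every other cell has at least one move into one of the L cells above, so it is W.
The starting position (4,8) is L: whatever Player 1 does, the opponent receives a W position.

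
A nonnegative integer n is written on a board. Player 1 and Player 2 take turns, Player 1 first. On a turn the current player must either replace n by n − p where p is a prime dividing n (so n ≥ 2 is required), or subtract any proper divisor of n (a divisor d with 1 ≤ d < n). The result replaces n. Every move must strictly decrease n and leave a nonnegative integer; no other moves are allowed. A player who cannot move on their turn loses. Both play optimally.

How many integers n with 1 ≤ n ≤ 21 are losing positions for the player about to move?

Label each position W (a win for the player to move) or L (a loss). A position with no legal move is L; any other position is W exactly when some move reaches an L, and L when every move reaches a W.
n=0: no move → L
n=1: no move → L
n=2: can move to 0, which is L ⇒ W
n=3: can move to 0, which is L ⇒ W
n=4: moves to 2(W), 3(W); every one is W ⇒ L
n=5: can move to 0, which is L ⇒ W
n=6: can move to 4, which is L ⇒ W
n=7: can move to 0, which is L ⇒ W
n=8: can move to 4, which is L ⇒ W
n=9: moves to 6(W), 8(W); every one is W ⇒ L
n=10: can move to 9, which is L ⇒ W
n=11: can move to 0, which is L ⇒ W
n=12: can move to 9, which is L ⇒ W
n=13: can move to 0, which is L ⇒ W
n=14: moves to 7(W), 12(W), 13(W); every one is W ⇒ L
n=15: can move to 14, which is L ⇒ W
n=16: can move to 14, which is L ⇒ W
n=17: can move to 0, which is L ⇒ W
n=18: can move to 9, which is L ⇒ W
n=19: can move to 0, which is L ⇒ W
n=20: moves to 10(W), 15(W), 16(W), 18(W), 19(W); every one is W ⇒ L
n=21: can move to 14, which is L ⇒ W
L entries with 1 ≤ n ≤ 21 (n=0 is outside the asked range and is not counted): n = 1, 4, 9, 14, 20; that makes 5.

5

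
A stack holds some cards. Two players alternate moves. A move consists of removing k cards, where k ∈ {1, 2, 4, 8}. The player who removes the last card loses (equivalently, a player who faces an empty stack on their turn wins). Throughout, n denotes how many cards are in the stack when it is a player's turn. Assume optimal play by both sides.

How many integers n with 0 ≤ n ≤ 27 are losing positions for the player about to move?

Use the standard recursion: the mover wins at a terminal position; elsewhere, the mover wins exactly when some move hands the opponent an L position.
n=0: no move; the opponent has just taken the last card and therefore loses → W
n=1: only reaches 0(W), which is W → L
n=2: reaches L-position 1 → W
n=3: reaches L-position 1 → W
n=4: only reaches 3(W), 2(W), 0(W), all W → L
n=5: reaches L-position 4 → W
n=6: reaches L-position 4 → W
n=7: only reaches 6(W), 5(W), 3(W), all W → L
n=8: reaches L-position 7 → W
n=9: reaches L-position 7 → W
n=10: only reaches 9(W), 8(W), 6(W), 2(W), all W → L
n=11: reaches L-position 10 → W
n=12: reaches L-position 10 → W
n=13: only reaches 12(W), 11(W), 9(W), 5(W), all W → L
n=14: reaches L-position 13 → W
n=15: reaches L-position 13 → W
n=16: only reaches 15(W), 14(W), 12(W), 8(W), all W → L
n=17: reaches L-position 16 → W
n=18: reaches L-position 16 → W
n=19: only reaches 18(W), 17(W), 15(W), 11(W), all W → L
n=20: reaches L-position 19 → W
n=21: reaches L-position 19 → W
n=22: only reaches 21(W), 20(W), 18(W), 14(W), all W → L
n=23: reaches L-position 22 → W
n=24: reaches L-position 22 → W
n=25: only reaches 24(W), 23(W), 21(W), 17(W), all W → L
n=26: reaches L-position 25 → W
n=27: reaches L-position 25 → W
L entries with 0 ≤ n ≤ 27: n = 1, 4, 7, 10, 13, 16, 19, 22, 25; that makes 9.

9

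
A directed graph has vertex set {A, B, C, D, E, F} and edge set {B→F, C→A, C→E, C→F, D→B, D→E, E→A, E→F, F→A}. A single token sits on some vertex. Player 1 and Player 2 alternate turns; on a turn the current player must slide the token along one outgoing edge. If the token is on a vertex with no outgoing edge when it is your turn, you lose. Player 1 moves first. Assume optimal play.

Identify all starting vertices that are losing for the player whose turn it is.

A, B

Classify positions by backward induction: terminal positions (no move available) are L. From any other position, the mover wins iff some move reaches an L.
Every edge goes from a vertex to one that appears earlier in the order A, F, B, E, C, D, so processing vertices in that order labels each vertex after all of its successors.
A: no outgoing edge → L
F: →A(L), so W
B: →F(W) only, which is W, so L
E: →A(L), so W
C: →A(L), so W
D: →B(L), so W
Reading off the rows marked L gives the requested list; there are 2 such vertices.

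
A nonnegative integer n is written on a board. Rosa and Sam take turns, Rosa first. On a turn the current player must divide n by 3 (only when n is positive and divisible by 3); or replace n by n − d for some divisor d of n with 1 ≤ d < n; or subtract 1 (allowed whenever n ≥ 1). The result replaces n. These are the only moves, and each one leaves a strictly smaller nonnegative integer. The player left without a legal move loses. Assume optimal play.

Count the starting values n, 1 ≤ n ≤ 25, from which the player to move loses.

10

Build the W/L table. Terminal = L. A non-terminal position is W if it has a move to some L; otherwise it is L.
n=0: no move → L
n=1: →0(L), so W
n=2: →1(W) only, which is W, so L
n=3: →2(L), so W
n=4: →2(L), so W
n=5: →4(W) only, which is W, so L
n=6: →2(L), so W
n=7: →6(W) only, which is W, so L
n=8: →7(L), so W
n=9: →3(W), 6(W), 8(W) — all W, so L
n=10: →5(L), so W
n=11: →10(W) only, which is W, so L
n=12: →9(L), so W
n=13: →12(W) only, which is W, so L
n=14: →7(L), so W
n=15: →5(L), so W
n=16: →8(W), 12(W), 14(W), 15(W) — all W, so L
n=17: →16(L), so W
n=18: →9(L), so W
n=19: →18(W) only, which is W, so L
n=20: →16(L), so W
n=21: →7(L), so W
n=22: →11(L), so W
n=23: →22(W) only, which is W, so L
n=24: →16(L), so W
n=25: →20(W), 24(W) — all W, so L
L entries with 1 ≤ n ≤ 25 (n=0 is outside the asked range and is not counted): n = 2, 5, 7, 9, 11, 13, 16, 19, 23, 25; that makes 10.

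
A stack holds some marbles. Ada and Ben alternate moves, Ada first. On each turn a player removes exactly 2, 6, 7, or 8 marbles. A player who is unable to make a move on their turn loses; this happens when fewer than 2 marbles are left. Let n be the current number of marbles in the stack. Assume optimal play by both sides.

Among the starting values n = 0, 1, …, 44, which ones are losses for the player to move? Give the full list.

Positions with no move are L. A position that does have a move is losing for the player to move precisely when every available move leads to a winning position for the opponent. Fill in the labels:
n=0: no move → L
n=1: no move → L
n=2: can move to 0, which is L ⇒ W
n=3: can move to 1, which is L ⇒ W
n=4: the only move is to 2(W), a W ⇒ L
n=5: the only move is to 3(W), a W ⇒ L
n=6: can move to 4, which is L ⇒ W
n=7: can move to 5, which is L ⇒ W
n=8: can move to 1, which is L ⇒ W
n=9: can move to 1, which is L ⇒ W
n=10: can move to 4, which is L ⇒ W
n=11: can move to 5, which is L ⇒ W
n=12: can move to 5, which is L ⇒ W
n=13: can move to 5, which is L ⇒ W
n=14: moves to 12(W), 8(W), 7(W), 6(W); every one is W ⇒ L
n=15: moves to 13(W), 9(W), 8(W), 7(W); every one is W ⇒ L
n=16: can move to 14, which is L ⇒ W
n=17: can move to 15, which is L ⇒ W
n=18: moves to 16(W), 12(W), 11(W), 10(W); every one is W ⇒ L
n=19: moves to 17(W), 13(W), 12(W), 11(W); every one is W ⇒ L
n=20: can move to 18, which is L ⇒ W
n=21: can move to 19, which is L ⇒ W
n=22: can move to 15, which is L ⇒ W
n=23: can move to 15, which is L ⇒ W
n=24: can move to 18, which is L ⇒ W
n=25: can move to 19, which is L ⇒ W
n=26: can move to 19, which is L ⇒ W
n=27: can move to 19, which is L ⇒ W
n=28: moves to 26(W), 22(W), 21(W), 20(W); every one is W ⇒ L
n=29: moves to 27(W), 23(W), 22(W), 21(W); every one is W ⇒ L
n=30: can move to 28, which is L ⇒ W
n=31: can move to 29, which is L ⇒ W
n=32: moves to 30(W), 26(W), 25(W), 24(W); every one is W ⇒ L
n=33: moves to 31(W), 27(W), 26(W), 25(W); every one is W ⇒ L
n=34: can move to 32, which is L ⇒ W
n=35: can move to 33, which is L ⇒ W
n=36: can move to 29, which is L ⇒ W
n=37: can move to 29, which is L ⇒ W
n=38: can move to 32, which is L ⇒ W
n=39: can move to 33, which is L ⇒ W
n=40: can move to 33, which is L ⇒ W
n=41: can move to 33, which is L ⇒ W
n=42: moves to 40(W), 36(W), 35(W), 34(W); every one is W ⇒ L
n=43: moves to 41(W), 37(W), 36(W), 35(W); every one is W ⇒ L
n=44: can move to 42, which is L ⇒ W
Reading off the rows marked L gives the requested list; there are 14 such values of n.

0, 1, 4, 5, 14, 15, 18, 19, 28, 29, 32, 33, 42, 43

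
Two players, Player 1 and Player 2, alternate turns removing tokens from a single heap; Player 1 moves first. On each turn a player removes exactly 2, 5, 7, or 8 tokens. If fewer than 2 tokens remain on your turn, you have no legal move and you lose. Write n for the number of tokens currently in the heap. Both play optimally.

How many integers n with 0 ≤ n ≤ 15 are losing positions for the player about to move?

6

Compute win/loss labels from the base case upward. A position with no move is L. Any other position is W if it can reach an L in one move, else L.
n=0: no move → L
n=1: no move → L
n=2: can move to 0, which is L ⇒ W
n=3: can move to 1, which is L ⇒ W
n=4: the only move is to 2(W), a W ⇒ L
n=5: can move to 0, which is L ⇒ W
n=6: can move to 4, which is L ⇒ W
n=7: can move to 0, which is L ⇒ W
n=8: can move to 1, which is L ⇒ W
n=9: can move to 4, which is L ⇒ W
n=10: moves to 8(W), 5(W), 3(W), 2(W); every one is W ⇒ L
n=11: can move to 4, which is L ⇒ W
n=12: can move to 10, which is L ⇒ W
n=13: moves to 11(W), 8(W), 6(W), 5(W); every one is W ⇒ L
n=14: moves to 12(W), 9(W), 7(W), 6(W); every one is W ⇒ L
n=15: can move to 13, which is L ⇒ W
L entries with 0 ≤ n ≤ 15: n = 0, 1, 4, 10, 13, 14; that makes 6.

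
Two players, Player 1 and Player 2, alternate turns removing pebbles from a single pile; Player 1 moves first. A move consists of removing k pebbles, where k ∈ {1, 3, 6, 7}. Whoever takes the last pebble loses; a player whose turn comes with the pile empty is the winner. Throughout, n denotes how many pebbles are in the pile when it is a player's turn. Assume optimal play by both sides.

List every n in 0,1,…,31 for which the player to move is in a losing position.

Work bottom-up. With no move the player to move wins. Otherwise the position is W if at least one move leads to an L position for the opponent, and L if every move leads to a W.
n=0: no move; the opponent has just taken the last pebble and therefore loses → W
n=1: only reaches 0(W), which is W → L
n=2: reaches L-position 1 → W
n=3: only reaches 2(W), 0(W), all W → L
n=4: reaches L-position 3 → W
n=5: only reaches 4(W), 2(W), all W → L
n=6: reaches L-position 5 → W
n=7: reaches L-position 1 → W
n=8: reaches L-position 5 → W
n=9: reaches L-position 3 → W
n=10: reaches L-position 3 → W
n=11: reaches L-position 5 → W
n=12: reaches L-position 5 → W
n=13: only reaches 12(W), 10(W), 7(W), 6(W), all W → L
n=14: reaches L-position 13 → W
n=15: only reaches 14(W), 12(W), 9(W), 8(W), all W → L
n=16: reaches L-position 15 → W
n=17: only reaches 16(W), 14(W), 11(W), 10(W), all W → L
n=18: reaches L-position 17 → W
n=19: reaches L-position 13 → W
n=20: reaches L-position 17 → W
n=21: reaches L-position 15 → W
n=22: reaches L-position 15 → W
n=23: reaches L-position 17 → W
n=24: reaches L-position 17 → W
n=25: only reaches 24(W), 22(W), 19(W), 18(W), all W → L
n=26: reaches L-position 25 → W
n=27: only reaches 26(W), 24(W), 21(W), 20(W), all W → L
n=28: reaches L-position 27 → W
n=29: only reaches 28(W), 26(W), 23(W), 22(W), all W → L
n=30: reaches L-position 29 → W
n=31: reaches L-position 25 → W
The losing starting values of n are exactly the entries labelled L in this table (9 of them).

1, 3, 5, 13, 15, 17, 25, 27, 29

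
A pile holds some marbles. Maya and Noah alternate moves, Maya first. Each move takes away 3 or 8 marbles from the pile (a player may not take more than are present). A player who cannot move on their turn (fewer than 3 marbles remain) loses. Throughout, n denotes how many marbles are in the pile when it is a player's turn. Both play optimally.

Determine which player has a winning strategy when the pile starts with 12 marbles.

Compute win/loss labels from the base case upward. A position with no move is L. Any other position is W if it can reach an L in one move, else L.
n=0: no move → L
n=1: no move → L
n=2: no move → L
n=3: →0(L), so W
n=4: →1(L), so W
n=5: →2(L), so W
n=6: →3(W) only, which is W, so L
n=7: →4(W) only, which is W, so L
n=8: →0(L), so W
n=9: →6(L), so W
n=10: →7(L), so W
n=11: →8(W), 3(W) — all W, so L
n=12: →9(W), 4(W) — all W, so L
The starting position 12 is L: whatever Maya does, the opponent receives a W position.

Noah wins.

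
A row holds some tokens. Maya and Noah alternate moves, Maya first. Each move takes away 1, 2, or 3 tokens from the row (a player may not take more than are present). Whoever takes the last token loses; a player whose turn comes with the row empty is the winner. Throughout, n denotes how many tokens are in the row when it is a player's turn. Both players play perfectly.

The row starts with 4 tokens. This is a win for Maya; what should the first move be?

Use the standard recursion: the mover wins at a terminal position; elsewhere, the mover wins exactly when some move hands the opponent an L position.
n=0: no move; the opponent has just taken the last token and therefore loses → W
n=1: L (sole option 0(W) is W)
n=2: W (go to 1, an L position)
n=3: W (go to 1, an L position)
n=4: W (go to 1, an L position)
From 4, the L positions reachable in one move are: 1.

Remove 3, leaving 1.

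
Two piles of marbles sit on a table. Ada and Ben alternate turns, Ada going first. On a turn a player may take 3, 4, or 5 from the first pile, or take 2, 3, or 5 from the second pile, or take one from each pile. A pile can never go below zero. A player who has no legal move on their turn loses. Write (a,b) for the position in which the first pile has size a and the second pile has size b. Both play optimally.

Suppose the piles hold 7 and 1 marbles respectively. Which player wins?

Compute win/loss labels from the base case upward. A position with no move is L. Any other position is W if it can reach an L in one move, else L.
No move ever increases a pile, so every position that can arise here has a ≤ 7 and b ≤ 1; it is enough to label the cells with 0 ≤ a ≤ 7 and 0 ≤ b ≤ 1.
Every move lowers a or b (never raises either), so fill the grid row by row in increasing a, and left to right within a row: each cell's successors are then already labelled.
      b=0  b=1
a=0:    L    L
a=1:    L    W
a=2:    L    W
a=3:    W    W
a=4:    W    W
a=5:    W    W
a=6:    W    L
a=7:    W    L
Cells with no legal move (terminal, hence L): (0,0), (0,1), (1,0), (2,0).
The remaining L cells, each justified by listing all of its moves:
(6,1): only reaches (3,1)(W), (2,1)(W), (1,1)(W), (5,0)(W), all W → L
(7,1): only reaches (4,1)(W), (3,1)(W), (2,1)(W), (6,0)(W), all W → L
Every other cell has at least one move into one of the L cells above, so it is W.
Every move from (7,1) reaches a W position, so the mover loses.

Ben wins.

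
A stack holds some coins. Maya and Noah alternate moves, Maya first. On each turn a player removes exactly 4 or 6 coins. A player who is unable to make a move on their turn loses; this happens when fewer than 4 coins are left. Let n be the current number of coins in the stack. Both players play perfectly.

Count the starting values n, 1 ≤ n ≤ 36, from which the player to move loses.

Label each position W (a win for the player to move) or L (a loss). A position with no legal move is L; any other position is W exactly when some move reaches an L, and L when every move reaches a W.
n=0: no move → L
n=1: no move → L
n=2: no move → L
n=3: no move → L
n=4: →0(L), so W
n=5: →1(L), so W
n=6: →2(L), so W
n=7: →3(L), so W
n=8: →2(L), so W
n=9: →3(L), so W
n=10: →6(W), 4(W) — all W, so L
n=11: →7(W), 5(W) — all W, so L
n=12: →8(W), 6(W) — all W, so L
n=13: →9(W), 7(W) — all W, so L
n=14: →10(L), so W
n=15: →11(L), so W
n=16: →12(L), so W
n=17: →13(L), so W
n=18: →12(L), so W
n=19: →13(L), so W
n=20: →16(W), 14(W) — all W, so L
n=21: →17(W), 15(W) — all W, so L
n=22: →18(W), 16(W) — all W, so L
n=23: →19(W), 17(W) — all W, so L
n=24: →20(L), so W
n=25: →21(L), so W
n=26: →22(L), so W
n=27: →23(L), so W
n=28: →22(L), so W
n=29: →23(L), so W
n=30: →26(W), 24(W) — all W, so L
n=31: →27(W), 25(W) — all W, so L
n=32: →28(W), 26(W) — all W, so L
n=33: →29(W), 27(W) — all W, so L
n=34: →30(L), so W
n=35: →31(L), so W
n=36: →32(L), so W
L entries with 1 ≤ n ≤ 36 (n=0 is outside the asked range and is not counted): n = 1, 2, 3, 10, 11, 12, 13, 20, 21, 22, 23, 30, 31, 32, 33; that makes 15.

15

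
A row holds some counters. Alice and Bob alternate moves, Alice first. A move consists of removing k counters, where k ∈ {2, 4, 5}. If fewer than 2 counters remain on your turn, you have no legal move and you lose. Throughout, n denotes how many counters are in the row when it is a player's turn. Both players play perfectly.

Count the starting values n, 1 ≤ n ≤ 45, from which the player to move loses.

13

Build the W/L table. Terminal = L. A non-terminal position is W if it has a move to some L; otherwise it is L.
n=0: no move → L
n=1: no move → L
n=2: →0(L), so W
n=3: →1(L), so W
n=4: →0(L), so W
n=5: →1(L), so W
n=6: →1(L), so W
n=7: →5(W), 3(W), 2(W) — all W, so L
n=8: →6(W), 4(W), 3(W) — all W, so L
n=9: →7(L), so W
n=10: →8(L), so W
n=11: →7(L), so W
n=12: →8(L), so W
n=13: →8(L), so W
n=14: →12(W), 10(W), 9(W) — all W, so L
n=15: →13(W), 11(W), 10(W) — all W, so L
n=16: →14(L), so W
n=17: →15(L), so W
n=18: →14(L), so W
n=19: →15(L), so W
n=20: →15(L), so W
n=21: →19(W), 17(W), 16(W) — all W, so L
n=22: →20(W), 18(W), 17(W) — all W, so L
n=23: →21(L), so W
n=24: →22(L), so W
n=25: →21(L), so W
n=26: →22(L), so W
n=27: →22(L), so W
n=28: →26(W), 24(W), 23(W) — all W, so L
n=29: →27(W), 25(W), 24(W) — all W, so L
n=30: →28(L), so W
n=31: →29(L), so W
n=32: →28(L), so W
n=33: →29(L), so W
n=34: →29(L), so W
n=35: →33(W), 31(W), 30(W) — all W, so L
n=36: →34(W), 32(W), 31(W) — all W, so L
n=37: →35(L), so W
n=38: →36(L), so W
n=39: →35(L), so W
n=40: →36(L), so W
n=41: →36(L), so W
n=42: →40(W), 38(W), 37(W) — all W, so L
n=43: →41(W), 39(W), 38(W) — all W, so L
n=44: →42(L), so W
n=45: →43(L), so W
L entries with 1 ≤ n ≤ 45 (n=0 is outside the asked range and is not counted): n = 1, 7, 8, 14, 15, 21, 22, 28, 29, 35, 36, 42, 43; that makes 13.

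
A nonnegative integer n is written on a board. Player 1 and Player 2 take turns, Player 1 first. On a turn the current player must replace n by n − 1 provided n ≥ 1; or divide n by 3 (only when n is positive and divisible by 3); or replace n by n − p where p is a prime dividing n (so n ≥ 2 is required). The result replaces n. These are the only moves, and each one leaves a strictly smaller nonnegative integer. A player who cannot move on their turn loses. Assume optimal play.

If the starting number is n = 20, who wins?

Player 1 wins.

Compute win/loss labels from the base case upward. A position with no move is L. Any other position is W if it can reach an L in one move, else L.
n=0: no move → L
n=1: W (go to 0, an L position)
n=2: W (go to 0, an L position)
n=3: W (go to 0, an L position)
n=4: L (options 2(W), 3(W) are all W)
n=5: W (go to 0, an L position)
n=6: W (go to 4, an L position)
n=7: W (go to 0, an L position)
n=8: L (options 6(W), 7(W) are all W)
n=9: W (go to 8, an L position)
n=10: W (go to 8, an L position)
n=11: W (go to 0, an L position)
n=12: W (go to 4, an L position)
n=13: W (go to 0, an L position)
n=14: L (options 7(W), 12(W), 13(W) are all W)
n=15: W (go to 14, an L position)
n=16: W (go to 14, an L position)
n=17: W (go to 0, an L position)
n=18: L (options 6(W), 15(W), 16(W), 17(W) are all W)
n=19: W (go to 0, an L position)
n=20: W (go to 18, an L position)
From 20 Player 1 can move to 18, reaching an L position.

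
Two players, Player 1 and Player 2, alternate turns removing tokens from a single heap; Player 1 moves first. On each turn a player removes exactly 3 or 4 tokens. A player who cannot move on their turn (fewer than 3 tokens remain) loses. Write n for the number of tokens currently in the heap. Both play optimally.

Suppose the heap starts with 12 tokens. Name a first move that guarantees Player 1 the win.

Label each position W (a win for the player to move) or L (a loss). A position with no legal move is L; any other position is W exactly when some move reaches an L, and L when every move reaches a W.
n=0: no move → L
n=1: no move → L
n=2: no move → L
n=3: can move to 0, which is L ⇒ W
n=4: can move to 1, which is L ⇒ W
n=5: can move to 2, which is L ⇒ W
n=6: can move to 2, which is L ⇒ W
n=7: moves to 4(W), 3(W); every one is W ⇒ L
n=8: moves to 5(W), 4(W); every one is W ⇒ L
n=9: moves to 6(W), 5(W); every one is W ⇒ L
n=10: can move to 7, which is L ⇒ W
n=11: can move to 8, which is L ⇒ W
n=12: can move to 9, which is L ⇒ W
From 12, the L positions reachable in one move are: 9, 8. Any move reaching one of these is winning.

Remove 3, leaving 9.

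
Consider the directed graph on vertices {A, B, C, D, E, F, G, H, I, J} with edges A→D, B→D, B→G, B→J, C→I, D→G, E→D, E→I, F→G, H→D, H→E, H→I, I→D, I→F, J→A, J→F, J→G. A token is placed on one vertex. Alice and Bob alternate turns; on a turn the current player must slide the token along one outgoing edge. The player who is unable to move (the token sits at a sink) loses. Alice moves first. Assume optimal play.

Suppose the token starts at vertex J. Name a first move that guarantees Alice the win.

Move to A.

Classify positions by backward induction: terminal positions (no move available) are L. From any other position, the mover wins iff some move reaches an L.
Every edge goes from a vertex to one that appears earlier in the order G, D, F, I, A, J, E, B, C, H, so processing vertices in that order labels each vertex after all of its successors.
G: no outgoing edge → L
D: W (go to G, an L position)
F: W (go to G, an L position)
I: L (options F(W), D(W) are all W)
A: L (sole option D(W) is W)
J: W (go to A, an L position)
E: W (go to I, an L position)
B: W (go to G, an L position)
C: W (go to I, an L position)
H: W (go to I, an L position)
From J, the L positions reachable in one move are: A, G. Any move reaching one of these is winning.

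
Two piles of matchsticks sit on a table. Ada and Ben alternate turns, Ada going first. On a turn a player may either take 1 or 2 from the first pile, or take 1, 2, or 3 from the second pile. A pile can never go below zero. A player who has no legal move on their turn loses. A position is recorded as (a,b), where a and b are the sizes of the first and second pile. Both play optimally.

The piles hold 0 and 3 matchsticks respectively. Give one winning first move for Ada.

Compute win/loss labels from the base case upward. A position with no move is L. Any other position is W if it can reach an L in one move, else L.
No move ever increases a pile, so every position that can arise here has a ≤ 0 and b ≤ 3; it is enough to label the cells with 0 ≤ a ≤ 0 and 0 ≤ b ≤ 3.
Every move lowers a or b (never raises either), so fill the grid row by row in increasing a, and left to right within a row: each cell's successors are then already labelled.
      b=0  b=1  b=2  b=3
a=0:    L    W    W    W
Cells with no legal move (terminal, hence L): (0,0).
Every other cell has at least one move into one of the L cells above, so it is W.
From (0,3), the L positions reachable in one move are: (0,0).

Move to (0,0).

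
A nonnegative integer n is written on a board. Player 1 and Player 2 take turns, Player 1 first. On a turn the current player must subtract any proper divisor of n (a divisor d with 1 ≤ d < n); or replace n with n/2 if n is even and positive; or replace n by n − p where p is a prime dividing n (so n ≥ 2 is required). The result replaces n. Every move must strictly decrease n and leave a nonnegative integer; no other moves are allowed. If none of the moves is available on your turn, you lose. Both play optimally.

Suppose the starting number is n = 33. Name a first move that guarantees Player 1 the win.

Use the standard recursion: the mover loses at a terminal position; elsewhere, the mover wins exactly when some move hands the opponent an L position.
n=0: no move → L
n=1: no move → L
n=2: W (go to 0, an L position)
n=3: W (go to 0, an L position)
n=4: L (options 2(W), 3(W) are all W)
n=5: W (go to 0, an L position)
n=6: W (go to 4, an L position)
n=7: W (go to 0, an L position)
n=8: W (go to 4, an L position)
n=9: L (options 6(W), 8(W) are all W)
n=10: W (go to 9, an L position)
n=11: W (go to 0, an L position)
n=12: W (go to 9, an L position)
n=13: W (go to 0, an L position)
n=14: L (options 7(W), 12(W), 13(W) are all W)
n=15: W (go to 14, an L position)
n=16: W (go to 14, an L position)
n=17: W (go to 0, an L position)
n=18: W (go to 9, an L position)
n=19: W (go to 0, an L position)
n=20: L (options 10(W), 15(W), 16(W), 18(W), 19(W) are all W)
n=21: W (go to 14, an L position)
n=22: W (go to 20, an L position)
n=23: W (go to 0, an L position)
n=24: W (go to 20, an L position)
n=25: W (go to 20, an L position)
n=26: L (options 13(W), 24(W), 25(W) are all W)
n=27: W (go to 26, an L position)
n=28: W (go to 14, an L position)
n=29: W (go to 0, an L position)
n=30: W (go to 20, an L position)
n=31: W (go to 0, an L position)
n=32: L (options 16(W), 24(W), 28(W), 30(W), 31(W) are all W)
n=33: W (go to 32, an L position)
From 33, the L positions reachable in one move are: 32.

Move to 32.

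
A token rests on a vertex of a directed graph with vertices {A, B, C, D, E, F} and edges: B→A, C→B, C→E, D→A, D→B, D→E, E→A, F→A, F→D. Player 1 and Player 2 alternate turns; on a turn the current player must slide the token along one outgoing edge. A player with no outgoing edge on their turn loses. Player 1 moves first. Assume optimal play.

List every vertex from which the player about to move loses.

Classify positions by backward induction: terminal positions (no move available) are L. From any other position, the mover wins iff some move reaches an L.
Every edge goes from a vertex to one that appears earlier in the order A, E, B, D, F, C, so processing vertices in that order labels each vertex after all of its successors.
A: no outgoing edge → L
E: can move to A, which is L ⇒ W
B: can move to A, which is L ⇒ W
D: can move to A, which is L ⇒ W
F: can move to A, which is L ⇒ W
C: moves to B(W), E(W); every one is W ⇒ L
The losing starting vertices are exactly the entries labelled L in this table (2 of them).

A, C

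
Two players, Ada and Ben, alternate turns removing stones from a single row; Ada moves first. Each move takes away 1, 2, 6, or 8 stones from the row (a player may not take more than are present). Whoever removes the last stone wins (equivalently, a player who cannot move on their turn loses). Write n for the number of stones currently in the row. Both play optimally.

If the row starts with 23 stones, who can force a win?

Ada wins.

Classify positions by backward induction: terminal positions (no move available) are L. From any other position, the mover wins iff some move reaches an L.
n=0: no move → L
n=1: W (go to 0, an L position)
n=2: W (go to 0, an L position)
n=3: L (options 2(W), 1(W) are all W)
n=4: W (go to 3, an L position)
n=5: W (go to 3, an L position)
n=6: W (go to 0, an L position)
n=7: L (options 6(W), 5(W), 1(W) are all W)
n=8: W (go to 7, an L position)
n=9: W (go to 7, an L position)
n=10: L (options 9(W), 8(W), 4(W), 2(W) are all W)
n=11: W (go to 10, an L position)
n=12: W (go to 10, an L position)
n=13: W (go to 7, an L position)
n=14: L (options 13(W), 12(W), 8(W), 6(W) are all W)
n=15: W (go to 14, an L position)
n=16: W (go to 14, an L position)
n=17: L (options 16(W), 15(W), 11(W), 9(W) are all W)
n=18: W (go to 17, an L position)
n=19: W (go to 17, an L position)
n=20: W (go to 14, an L position)
n=21: L (options 20(W), 19(W), 15(W), 13(W) are all W)
n=22: W (go to 21, an L position)
n=23: W (go to 21, an L position)
The starting position 23 is W: Ada should remove 2, leaving 21, handing over an L position.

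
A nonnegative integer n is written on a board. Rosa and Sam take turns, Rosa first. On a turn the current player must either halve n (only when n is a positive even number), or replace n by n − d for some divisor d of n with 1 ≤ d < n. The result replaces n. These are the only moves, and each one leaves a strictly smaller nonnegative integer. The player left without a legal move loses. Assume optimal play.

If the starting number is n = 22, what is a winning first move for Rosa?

Classify positions by backward induction: terminal positions (no move available) are L. From any other position, the mover wins iff some move reaches an L.
n=0: no move → L
n=1: no move → L
n=2: →1(L), so W
n=3: →2(W) only, which is W, so L
n=4: →3(L), so W
n=5: →4(W) only, which is W, so L
n=6: →3(L), so W
n=7: →6(W) only, which is W, so L
n=8: →7(L), so W
n=9: →6(W), 8(W) — all W, so L
n=10: →5(L), so W
n=11: →10(W) only, which is W, so L
n=12: →9(L), so W
n=13: →12(W) only, which is W, so L
n=14: →7(L), so W
n=15: →10(W), 12(W), 14(W) — all W, so L
n=16: →15(L), so W
n=17: →16(W) only, which is W, so L
n=18: →9(L), so W
n=19: →18(W) only, which is W, so L
n=20: →15(L), so W
n=21: →14(W), 18(W), 20(W) — all W, so L
n=22: →11(L), so W
From 22, the L positions reachable in one move are: 11, 21. Any move reaching one of these is winning.

Move to 11.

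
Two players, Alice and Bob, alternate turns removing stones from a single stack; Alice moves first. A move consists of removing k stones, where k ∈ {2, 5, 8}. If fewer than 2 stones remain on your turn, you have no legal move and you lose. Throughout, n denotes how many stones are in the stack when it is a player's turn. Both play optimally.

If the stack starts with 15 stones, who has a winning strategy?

Label each position W (a win for the player to move) or L (a loss). A position with no legal move is L; any other position is W exactly when some move reaches an L, and L when every move reaches a W.
n=0: no move → L
n=1: no move → L
n=2: →0(L), so W
n=3: →1(L), so W
n=4: →2(W) only, which is W, so L
n=5: →0(L), so W
n=6: →4(L), so W
n=7: →5(W), 2(W) — all W, so L
n=8: →0(L), so W
n=9: →7(L), so W
n=10: →8(W), 5(W), 2(W) — all W, so L
n=11: →9(W), 6(W), 3(W) — all W, so L
n=12: →10(L), so W
n=13: →11(L), so W
n=14: →12(W), 9(W), 6(W) — all W, so L
n=15: →10(L), so W
The starting position 15 is W: Alice should remove 5, leaving 10, handing over an L position.

Alice wins.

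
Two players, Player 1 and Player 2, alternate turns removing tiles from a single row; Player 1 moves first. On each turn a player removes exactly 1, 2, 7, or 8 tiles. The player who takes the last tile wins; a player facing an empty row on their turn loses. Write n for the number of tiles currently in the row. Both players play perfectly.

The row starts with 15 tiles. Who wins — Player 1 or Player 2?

Work bottom-up. With no move the player to move loses. Otherwise the position is W if at least one move leads to an L position for the opponent, and L if every move leads to a W.
n=0: no move → L
n=1: can move to 0, which is L ⇒ W
n=2: can move to 0, which is L ⇒ W
n=3: moves to 2(W), 1(W); every one is W ⇒ L
n=4: can move to 3, which is L ⇒ W
n=5: can move to 3, which is L ⇒ W
n=6: moves to 5(W), 4(W); every one is W ⇒ L
n=7: can move to 6, which is L ⇒ W
n=8: can move to 6, which is L ⇒ W
n=9: moves to 8(W), 7(W), 2(W), 1(W); every one is W ⇒ L
n=10: can move to 9, which is L ⇒ W
n=11: can move to 9, which is L ⇒ W
n=12: moves to 11(W), 10(W), 5(W), 4(W); every one is W ⇒ L
n=13: can move to 12, which is L ⇒ W
n=14: can move to 12, which is L ⇒ W
n=15: moves to 14(W), 13(W), 8(W), 7(W); every one is W ⇒ L
Every move from 15 reaches a W position, so the mover loses.

Player 2 wins.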